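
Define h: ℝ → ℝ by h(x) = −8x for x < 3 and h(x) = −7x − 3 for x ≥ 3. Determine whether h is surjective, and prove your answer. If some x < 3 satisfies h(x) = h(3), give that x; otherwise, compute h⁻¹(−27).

24/7

Both pieces are strictly decreasing (slopes −8 and −7), so each is injective on its own interval.
The left piece maps (−∞, 3) onto (−24, ∞); the right piece maps [3, ∞) onto (−∞, −24].
These images together cover ℝ, so h is surjective.
Because the two images are disjoint, no x < 3 has h(x) = h(3), so we compute h⁻¹(−27): −27 lies in (−∞, −24], so solve −7x − 3 = −27: x = (−27 + 3)/(−7) = 24/7.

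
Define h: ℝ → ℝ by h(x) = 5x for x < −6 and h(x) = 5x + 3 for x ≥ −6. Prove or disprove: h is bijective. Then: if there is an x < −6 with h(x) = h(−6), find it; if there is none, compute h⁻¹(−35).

Both pieces are strictly increasing (slopes 5 and 5), so each is injective on its own interval.
The left piece maps (−∞, −6) onto (−∞, −30); the right piece maps [−6, ∞) onto [−27, ∞).
The images leave a gap (−30 has no preimage), so h is not surjective, hence not bijective.
Because the two images are disjoint, no x < −6 has h(x) = h(−6), so we compute h⁻¹(−35): −35 lies in (−∞, −30), so solve 5x = −35: x = (−35 − 0)/5 = −7.

-7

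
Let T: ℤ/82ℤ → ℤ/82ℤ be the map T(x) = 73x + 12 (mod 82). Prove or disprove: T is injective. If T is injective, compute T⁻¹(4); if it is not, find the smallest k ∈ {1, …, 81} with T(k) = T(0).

10

By definition, T is injective if T(x_1) = T(x_2) implies x_1 = x_2.
If T(x_1) = T(x_2), then 73x_1 ≡ 73x_2 (mod 82). Because gcd(73, 82) = 1, we may cancel 73 to get x_1 ≡ x_2 (mod 82).
Hence T is injective.
We now compute 73⁻¹ mod 82 explicitly. Euclid's algorithm: 82 = 1·73 + 9, 73 = 8·9 + 1; back-substituting gives 1 = 9·73 − 8·82, so 73⁻¹ ≡ 9 (mod 82).
Since T is injective, we find T⁻¹(4): we need 73x ≡ 4 − 12 ≡ 74 (mod 82). Using 73⁻¹ = 9: x ≡ 9·74 = 666 = 8·82 + 10, so x = 10.
Check: T(10) = 73·10 + 12 = 742 = 9·82 + 4 ≡ 4 (mod 82).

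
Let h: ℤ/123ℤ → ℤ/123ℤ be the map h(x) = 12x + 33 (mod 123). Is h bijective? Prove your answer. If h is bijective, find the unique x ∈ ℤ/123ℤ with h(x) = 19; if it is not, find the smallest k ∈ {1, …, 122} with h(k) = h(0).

41

We have gcd(12, 123) = 3 > 1. Taking x_1 = 0 and x_2 = 41: h(0) = 33 and h(41) = 12·41 + 33 = 525 ≡ 33 (mod 123).
So h(0) = h(41) while 0 ≠ 41, hence h is not injective, hence not bijective.
Since h is not bijective, we find the least positive k with h(k) = h(0): this means 12k ≡ 0 (mod 123), i.e. 123 ∣ 12k. Since gcd(12, 123) = 3, dividing through by 3 this holds exactly when 41 ∣ 4k, and as gcd(4, 41) = 1, exactly when 41 ∣ k.
The smallest positive such k is 41.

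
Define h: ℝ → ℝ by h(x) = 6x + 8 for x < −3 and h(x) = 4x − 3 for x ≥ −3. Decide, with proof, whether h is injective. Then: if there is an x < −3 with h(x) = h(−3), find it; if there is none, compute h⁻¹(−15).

Both pieces are strictly increasing (slopes 6 and 4), so each is injective on its own interval.
The left piece maps (−∞, −3) onto (−∞, −10); the right piece maps [−3, ∞) onto [−15, ∞).
These images overlap. In particular h(−3) = −15 (right piece), and solving 6x + 8 = −15 on the left piece gives x = −23/6 < −3.
So h(−23/6) = h(−3) with −23/6 ≠ −3, and h is not injective. This x = −23/6 is the requested value below −3.

-23/6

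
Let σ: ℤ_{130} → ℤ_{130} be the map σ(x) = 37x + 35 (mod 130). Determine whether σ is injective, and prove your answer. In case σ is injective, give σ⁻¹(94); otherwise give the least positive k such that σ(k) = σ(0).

Suppose σ(u) = σ(v) in ℤ_{130}. Then 37u + 35 ≡ 37v + 35 (mod 130), hence 37(u − v) ≡ 0 (mod 130).
Since gcd(37, 130) = 1, 37 is invertible modulo 130, hence u − v ≡ 0 (mod 130), i.e. u = v.
So σ is injective.
We now compute 37⁻¹ mod 130 explicitly. Euclid's algorithm: 130 = 3·37 + 19, 37 = 1·19 + 18, 19 = 1·18 + 1; back-substituting gives 1 = 123·37 − 35·130, so 37⁻¹ ≡ 123 (mod 130).
Since σ is injective, we find σ⁻¹(94): we need 37x ≡ 94 − 35 ≡ 59 (mod 130). Using 37⁻¹ = 123: x ≡ 123·59 = 7257 = 55·130 + 107, so x = 107.
Check: σ(107) = 37·107 + 35 = 3994 = 30·130 + 94 ≡ 94 (mod 130).

107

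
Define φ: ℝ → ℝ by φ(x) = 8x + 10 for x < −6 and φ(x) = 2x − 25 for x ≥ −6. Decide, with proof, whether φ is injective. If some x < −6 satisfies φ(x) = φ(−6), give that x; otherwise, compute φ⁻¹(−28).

-3/2

Both pieces are strictly increasing (slopes 8 and 2), so each is injective on its own interval.
The left piece maps (−∞, −6) onto (−∞, −38); the right piece maps [−6, ∞) onto [−37, ∞).
These images are disjoint, so no value is attained by both pieces. Therefore φ is injective.
Because the two images are disjoint, no x < −6 has φ(x) = φ(−6), so we compute φ⁻¹(−28): −28 lies in [−37, ∞), so solve 2x − 25 = −28: x = (−28 + 25)/2 = −3/2.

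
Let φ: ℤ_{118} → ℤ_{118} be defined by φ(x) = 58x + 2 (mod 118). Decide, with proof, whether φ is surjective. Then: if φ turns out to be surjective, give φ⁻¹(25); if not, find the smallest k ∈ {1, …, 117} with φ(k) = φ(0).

59

Since gcd(58, 118) = 2, we have 58x ≡ 0 (mod 2) for all x, so φ(x) ≡ 0 (mod 2).
But 1 ≢ 0 (mod 2), so 1 ∈ ℤ_{118} has no preimage. Hence φ is not surjective.
Since φ is not surjective, we find the least positive k with φ(k) = φ(0): this means 58k ≡ 0 (mod 118), i.e. 118 ∣ 58k. Since gcd(58, 118) = 2, dividing through by 2 this holds exactly when 59 ∣ 29k, and as gcd(29, 59) = 1, exactly when 59 ∣ k.
The smallest positive such k is 59.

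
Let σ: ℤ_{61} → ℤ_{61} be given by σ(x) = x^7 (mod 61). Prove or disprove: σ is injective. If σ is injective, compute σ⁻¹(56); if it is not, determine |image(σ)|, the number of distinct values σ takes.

Since 61 is prime, the nonzero elements of ℤ_{61} form a cyclic group of order 60.
As gcd(7, 60) = 1, raising to the 7th power is a bijection on this group: if s^7 ≡ t^7 then (st^{−1})^7 = 1, and the only element of order dividing gcd(7, 60) = 1 is 1, so s = t.
With σ(0) = 0 this makes σ injective on all of ℤ_{61}, hence bijective (finite equal-size domain and codomain). In particular σ is injective.
Since σ is injective, we find the preimage of 56. The inverse of x ↦ x^7 on (ℤ_{61})^× is x ↦ x^43, because 7·43 = 301 = 5·60 + 1 ≡ 1 (mod 60) and x^{60} = 1 for x ≠ 0 (Fermat). So σ⁻¹(56) = 56^43 mod 61.
Repeated squaring mod 61: 56^1 ≡ 56, 56^2 ≡ 56² = 3136 ≡ 25, 56^4 ≡ 25² = 625 ≡ 15, 56^8 ≡ 15² = 225 ≡ 42, 56^16 ≡ 42² = 1764 ≡ 56, 56^32 ≡ 56² = 3136 ≡ 25. Since 43 = 32 + 8 + 2 + 1, 56^43 ≡ 25·42·25·56: 25·42 = 1050 ≡ 13, then 13·25 = 325 ≡ 20, then 20·56 = 1120 ≡ 22. So 56^43 ≡ 22 (mod 61).
Hence σ⁻¹(56) = 22.

22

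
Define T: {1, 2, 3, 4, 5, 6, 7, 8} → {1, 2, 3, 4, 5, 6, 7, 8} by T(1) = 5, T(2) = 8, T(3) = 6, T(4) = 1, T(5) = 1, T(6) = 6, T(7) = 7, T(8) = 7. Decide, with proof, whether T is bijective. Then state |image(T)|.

5

T(4) = 1 = T(5) with 4 ≠ 5, so T is not injective, hence not bijective.
The image of T is {1, 5, 6, 7, 8}, which has 5 elements.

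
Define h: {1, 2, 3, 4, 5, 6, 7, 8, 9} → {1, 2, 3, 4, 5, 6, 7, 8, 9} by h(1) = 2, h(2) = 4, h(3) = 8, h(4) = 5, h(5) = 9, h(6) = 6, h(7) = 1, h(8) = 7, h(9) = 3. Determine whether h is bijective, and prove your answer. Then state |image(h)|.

The values 2, 4, 8, 5, 9, 6, 1, 7, 3 are a permutation of {1, 2, 3, 4, 5, 6, 7, 8, 9}: each element appears exactly once.
So h is injective and surjective, hence bijective.
The image of h is {1, 2, 3, 4, 5, 6, 7, 8, 9}, which has 9 elements.

9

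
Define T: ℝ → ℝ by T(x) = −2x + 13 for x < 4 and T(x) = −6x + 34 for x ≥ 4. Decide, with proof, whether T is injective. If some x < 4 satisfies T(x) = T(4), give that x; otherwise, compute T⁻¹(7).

3/2

Both pieces are strictly decreasing (slopes −2 and −6), so each is injective on its own interval.
The left piece maps (−∞, 4) onto (5, ∞); the right piece maps [4, ∞) onto (−∞, 10].
These images overlap. In particular T(4) = 10 (right piece), and solving −2x + 13 = 10 on the left piece gives x = 3/2 < 4.
So T(3/2) = T(4) with 3/2 ≠ 4, and T is not injective. This x = 3/2 is the requested value below 4.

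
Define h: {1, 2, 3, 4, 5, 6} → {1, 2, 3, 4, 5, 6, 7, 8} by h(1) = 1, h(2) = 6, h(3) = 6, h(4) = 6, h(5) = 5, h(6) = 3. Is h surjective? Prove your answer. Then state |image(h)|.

No element maps to 2, so h is not surjective.
The image of h is {1, 3, 5, 6}, which has 4 elements.

4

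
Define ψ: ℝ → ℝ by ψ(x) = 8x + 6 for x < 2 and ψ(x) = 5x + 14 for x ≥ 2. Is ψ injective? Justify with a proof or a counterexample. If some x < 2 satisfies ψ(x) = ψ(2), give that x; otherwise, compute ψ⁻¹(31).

Both pieces are strictly increasing (slopes 8 and 5), so each is injective on its own interval.
The left piece maps (−∞, 2) onto (−∞, 22); the right piece maps [2, ∞) onto [24, ∞).
These images are disjoint, so no value is attained by both pieces. Thus ψ is injective.
Because the two images are disjoint, no x < 2 has ψ(x) = ψ(2), so we compute ψ⁻¹(31): 31 lies in [24, ∞), so solve 5x + 14 = 31: x = (31 − 14)/5 = 17/5.

17/5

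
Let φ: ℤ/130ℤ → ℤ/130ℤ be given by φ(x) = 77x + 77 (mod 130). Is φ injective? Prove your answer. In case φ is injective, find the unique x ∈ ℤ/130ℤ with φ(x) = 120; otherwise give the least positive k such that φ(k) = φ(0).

9

If φ(a) = φ(b), then 77a ≡ 77b (mod 130). Because gcd(77, 130) = 1, we may cancel 77 to get a ≡ b (mod 130).
Hence φ is injective.
We now compute 77⁻¹ mod 130 explicitly. Euclid's algorithm: 130 = 1·77 + 53, 77 = 1·53 + 24, 53 = 2·24 + 5, 24 = 4·5 + 4, 5 = 1·4 + 1; back-substituting gives 1 = 103·77 − 61·130, so 77⁻¹ ≡ 103 (mod 130).
Since φ is injective, we compute φ⁻¹(120): solve 77x + 77 ≡ 120 (mod 130), i.e. 77x ≡ 43 (mod 130).
Multiplying by 77⁻¹ = 103 gives x ≡ 103·43 = 4429 = 34·130 + 9 ≡ 9 (mod 130).
Check: φ(9) = 77·9 + 77 = 770 = 5·130 + 120 ≡ 120 (mod 130).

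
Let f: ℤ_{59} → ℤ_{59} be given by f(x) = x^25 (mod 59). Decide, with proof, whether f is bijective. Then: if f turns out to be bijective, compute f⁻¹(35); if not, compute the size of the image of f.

Since 59 is prime, the nonzero elements of ℤ_{59} form a cyclic group of order 58.
As gcd(25, 58) = 1, raising to the 25th power is a bijection on this group: if s^25 ≡ t^25 then (st^{−1})^25 = 1, and the only element of order dividing gcd(25, 58) = 1 is 1, so s = t.
With f(0) = 0 this makes f injective on all of ℤ_{59}, hence bijective (finite equal-size domain and codomain). In particular f is bijective.
Since f is bijective, we find the preimage of 35. The inverse of x ↦ x^25 on (ℤ_{59})^× is x ↦ x^7, because 25·7 = 175 = 3·58 + 1 ≡ 1 (mod 58) and x^{58} = 1 for x ≠ 0 (Fermat). So f⁻¹(35) = 35^7 mod 59.
Repeated squaring mod 59: 35^1 ≡ 35, 35^2 ≡ 35² = 1225 ≡ 45, 35^4 ≡ 45² = 2025 ≡ 19. Since 7 = 4 + 2 + 1, 35^7 ≡ 19·45·35: 19·45 = 855 ≡ 29, then 29·35 = 1015 ≡ 12. So 35^7 ≡ 12 (mod 59).
Hence f⁻¹(35) = 12.

12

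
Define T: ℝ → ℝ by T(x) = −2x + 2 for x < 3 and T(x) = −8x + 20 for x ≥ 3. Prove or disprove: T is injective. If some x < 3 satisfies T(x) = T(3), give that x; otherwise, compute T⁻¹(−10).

15/4

Both pieces are strictly decreasing (slopes −2 and −8), so each is injective on its own interval.
The left piece maps (−∞, 3) onto (−4, ∞); the right piece maps [3, ∞) onto (−∞, −4].
These images are disjoint, so no value is attained by both pieces. Hence T is injective.
Because the two images are disjoint, no x < 3 has T(x) = T(3), so we compute T⁻¹(−10): −10 lies in (−∞, −4], so solve −8x + 20 = −10: x = (−10 − 20)/(−8) = 15/4.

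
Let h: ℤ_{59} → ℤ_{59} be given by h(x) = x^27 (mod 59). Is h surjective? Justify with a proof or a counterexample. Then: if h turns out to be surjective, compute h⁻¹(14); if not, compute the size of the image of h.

32

Since 59 is prime, the nonzero elements of ℤ_{59} form a cyclic group of order 58.
As gcd(27, 58) = 1, raising to the 27th power is a bijection on this group: if x_1^27 ≡ x_2^27 then (x_1x_2^{−1})^27 = 1, and the only element of order dividing gcd(27, 58) = 1 is 1, so x_1 = x_2.
With h(0) = 0 this makes h injective on all of ℤ_{59}, hence bijective (finite equal-size domain and codomain). In particular h is surjective.
Since h is surjective, we find the preimage of 14. The inverse of x ↦ x^27 on (ℤ_{59})^× is x ↦ x^43, because 27·43 = 1161 = 20·58 + 1 ≡ 1 (mod 58) and x^{58} = 1 for x ≠ 0 (Fermat). So h⁻¹(14) = 14^43 mod 59.
Repeated squaring mod 59: 14^1 ≡ 14, 14^2 ≡ 14² = 196 ≡ 19, 14^4 ≡ 19² = 361 ≡ 7, 14^8 ≡ 7² = 49, 14^16 ≡ 49² = 2401 ≡ 41, 14^32 ≡ 41² = 1681 ≡ 29. Since 43 = 32 + 8 + 2 + 1, 14^43 ≡ 29·49·19·14: 29·49 = 1421 ≡ 5, then 5·19 = 95 ≡ 36, then 36·14 = 504 ≡ 32. So 14^43 ≡ 32 (mod 59).
Hence h⁻¹(14) = 32.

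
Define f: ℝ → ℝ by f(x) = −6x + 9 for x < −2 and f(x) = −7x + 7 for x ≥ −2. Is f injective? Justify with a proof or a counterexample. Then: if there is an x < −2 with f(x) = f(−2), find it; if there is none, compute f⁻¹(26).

-17/6

Both pieces are strictly decreasing (slopes −6 and −7), so each is injective on its own interval.
The left piece maps (−∞, −2) onto (21, ∞); the right piece maps [−2, ∞) onto (−∞, 21].
These images are disjoint, so no value is attained by both pieces. Therefore f is injective.
Because the two images are disjoint, no x < −2 has f(x) = f(−2), so we compute f⁻¹(26): 26 lies in (21, ∞), so solve −6x + 9 = 26: x = (26 − 9)/(−6) = −17/6.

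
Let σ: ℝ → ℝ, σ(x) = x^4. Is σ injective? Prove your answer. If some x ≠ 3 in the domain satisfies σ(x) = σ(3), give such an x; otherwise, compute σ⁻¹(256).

σ(3) = 81 = (−3)^4 = σ(−3) (since 4 is even), with 3 ≠ −3. So σ is not injective.
For the follow-up, such an x exists: taking x = −3 ∈ ℝ gives σ(−3) = 81 = σ(3) with −3 ≠ 3.

-3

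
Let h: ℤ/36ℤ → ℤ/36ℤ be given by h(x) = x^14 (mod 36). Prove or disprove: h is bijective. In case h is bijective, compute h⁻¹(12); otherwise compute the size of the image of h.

8

h(0) = 0^14 = 0.
h(6): Repeated squaring mod 36: 6^1 ≡ 6, 6^2 ≡ 6² = 36 ≡ 0, 6^4 ≡ 0² = 0, 6^8 ≡ 0² = 0. Since 14 = 8 + 4 + 2, 6^14 ≡ 0·0·0: 0·0 = 0, then 0·0 = 0. So 6^14 ≡ 0 (mod 36).
So h(0) = h(6) = 0 while 0 ≠ 6, hence h is not injective, hence not bijective.
Since h is not bijective, we determine |image(h)|. Computing x^14 mod 36 for each x (by repeated squaring, reducing mod 36 at every step), the values h(0), h(1), …, h(35) are: 0, 1, 4, 9, 16, 25, 0, 13, 28, 9, 28, 13, 0, 25, 16, 9, 4, 1, 0, 1, 4, 9, 16, 25, 0, 13, 28, 9, 28, 13, 0, 25, 16, 9, 4, 1.
The distinct values are {0, 1, 4, 9, 13, 16, 25, 28}; there are 8 of them.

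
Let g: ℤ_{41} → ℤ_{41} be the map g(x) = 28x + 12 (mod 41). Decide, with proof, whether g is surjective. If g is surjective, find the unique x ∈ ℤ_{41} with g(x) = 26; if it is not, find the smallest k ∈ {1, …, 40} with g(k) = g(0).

21

Since gcd(28, 41) = 1, 28 is invertible modulo 41. Euclid's algorithm: 41 = 1·28 + 13, 28 = 2·13 + 2, 13 = 6·2 + 1; back-substituting gives 1 = 22·28 − 15·41, so 28⁻¹ ≡ 22 (mod 41).
Then y ↦ 22(y − 12) is a two-sided inverse to g, so every y ∈ ℤ_{41} has a preimage.
Thus g is surjective.
Since g is surjective, we compute g⁻¹(26): solve 28x + 12 ≡ 26 (mod 41), i.e. 28x ≡ 14 (mod 41).
Multiplying by 28⁻¹ = 22 gives x ≡ 22·14 = 308 = 7·41 + 21 ≡ 21 (mod 41).
Check: g(21) = 28·21 + 12 = 600 = 14·41 + 26 ≡ 26 (mod 41).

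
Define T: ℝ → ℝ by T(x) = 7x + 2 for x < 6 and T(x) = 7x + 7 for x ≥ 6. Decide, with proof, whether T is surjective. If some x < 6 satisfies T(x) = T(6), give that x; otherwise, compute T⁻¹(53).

Both pieces are strictly increasing (slopes 7 and 7), so each is injective on its own interval.
The left piece maps (−∞, 6) onto (−∞, 44); the right piece maps [6, ∞) onto [49, ∞).
The union (−∞, 44) ∪ [49, ∞) omits the interval between 44 and 49; in particular 44 has no preimage. So T is not surjective.
Because the two images are disjoint, no x < 6 has T(x) = T(6), so we compute T⁻¹(53): 53 lies in [49, ∞), so solve 7x + 7 = 53: x = (53 − 7)/7 = 46/7.

46/7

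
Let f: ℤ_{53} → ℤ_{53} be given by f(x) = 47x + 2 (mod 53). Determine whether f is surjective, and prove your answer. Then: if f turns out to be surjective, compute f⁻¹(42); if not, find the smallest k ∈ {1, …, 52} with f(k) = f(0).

By definition, f is surjective if every y in the codomain equals f(x) for some x in the domain.
Since gcd(47, 53) = 1, 47 is invertible modulo 53. Euclid's algorithm: 53 = 1·47 + 6, 47 = 7·6 + 5, 6 = 1·5 + 1; back-substituting gives 1 = 44·47 − 39·53, so 47⁻¹ ≡ 44 (mod 53).
Then y ↦ 44(y − 2) is a two-sided inverse to f, so every y ∈ ℤ_{53} has a preimage.
Thus f is surjective.
Since f is surjective, we compute f⁻¹(42): solve 47x + 2 ≡ 42 (mod 53), i.e. 47x ≡ 40 (mod 53).
Multiplying by 47⁻¹ = 44 gives x ≡ 44·40 = 1760 = 33·53 + 11 ≡ 11 (mod 53).
Check: f(11) = 47·11 + 2 = 519 = 9·53 + 42 ≡ 42 (mod 53).

11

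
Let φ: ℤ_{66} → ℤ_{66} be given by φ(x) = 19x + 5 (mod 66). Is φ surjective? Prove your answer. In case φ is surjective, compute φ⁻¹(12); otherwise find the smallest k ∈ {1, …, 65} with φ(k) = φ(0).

Since gcd(19, 66) = 1, 19 is invertible modulo 66. Euclid's algorithm: 66 = 3·19 + 9, 19 = 2·9 + 1; back-substituting gives 1 = 7·19 − 2·66, so 19⁻¹ ≡ 7 (mod 66).
Then y ↦ 7(y − 5) is a two-sided inverse to φ, so every y ∈ ℤ_{66} has a preimage.
Thus φ is surjective.
Since φ is surjective, we compute φ⁻¹(12): solve 19x + 5 ≡ 12 (mod 66), i.e. 19x ≡ 7 (mod 66).
Multiplying by 19⁻¹ = 7 gives x ≡ 7·7 = 49 ≡ 49 (mod 66).
Check: φ(49) = 19·49 + 5 = 936 = 14·66 + 12 ≡ 12 (mod 66).

49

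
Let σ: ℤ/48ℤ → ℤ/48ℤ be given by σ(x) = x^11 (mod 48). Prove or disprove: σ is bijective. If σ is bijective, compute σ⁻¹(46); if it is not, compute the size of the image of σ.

27

σ(0) = 0^11 = 0.
σ(6): Repeated squaring mod 48: 6^1 ≡ 6, 6^2 ≡ 6² = 36, 6^4 ≡ 36² = 1296 ≡ 0, 6^8 ≡ 0² = 0. Since 11 = 8 + 2 + 1, 6^11 ≡ 0·36·6: 0·36 = 0, then 0·6 = 0. So 6^11 ≡ 0 (mod 48).
So σ(0) = σ(6) = 0 while 0 ≠ 6, hence σ is not injective, hence not bijective.
Since σ is not bijective, we determine |image(σ)|. Computing x^11 mod 48 for each x (by repeated squaring, reducing mod 48 at every step), the values σ(0), σ(1), …, σ(47) are: 0, 1, 32, 27, 16, 29, 0, 7, 32, 9, 16, 35, 0, 37, 32, 15, 16, 17, 0, 43, 32, 45, 16, 23, 0, 25, 32, 3, 16, 5, 0, 31, 32, 33, 16, 11, 0, 13, 32, 39, 16, 41, 0, 19, 32, 21, 16, 47.
The distinct values are {0, 1, 3, 5, 7, 9, 11, 13, 15, 16, 17, 19, 21, 23, 25, 27, 29, 31, 32, 33, 35, 37, 39, 41, 43, 45, 47}; there are 27 of them.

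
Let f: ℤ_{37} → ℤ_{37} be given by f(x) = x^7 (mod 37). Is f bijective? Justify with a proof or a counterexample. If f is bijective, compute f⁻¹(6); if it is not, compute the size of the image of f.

31

Since 37 is prime, the nonzero elements of ℤ_{37} form a cyclic group of order 36.
As gcd(7, 36) = 1, raising to the 7th power is a bijection on this group: if a^7 ≡ b^7 then (ab^{−1})^7 = 1, and the only element of order dividing gcd(7, 36) = 1 is 1, so a = b.
With f(0) = 0 this makes f injective on all of ℤ_{37}, hence bijective (finite equal-size domain and codomain). In particular f is bijective.
Since f is bijective, we find the preimage of 6. The inverse of x ↦ x^7 on (ℤ_{37})^× is x ↦ x^31, because 7·31 = 217 = 6·36 + 1 ≡ 1 (mod 36) and x^{36} = 1 for x ≠ 0 (Fermat). So f⁻¹(6) = 6^31 mod 37.
Repeated squaring mod 37: 6^1 ≡ 6, 6^2 ≡ 6² = 36, 6^4 ≡ 36² = 1296 ≡ 1, 6^8 ≡ 1² = 1, 6^16 ≡ 1² = 1. Since 31 = 16 + 8 + 4 + 2 + 1, 6^31 ≡ 1·1·1·36·6: 1·1 = 1, then 1·1 = 1, then 1·36 = 36, then 36·6 = 216 ≡ 31. So 6^31 ≡ 31 (mod 37).
Hence f⁻¹(6) = 31.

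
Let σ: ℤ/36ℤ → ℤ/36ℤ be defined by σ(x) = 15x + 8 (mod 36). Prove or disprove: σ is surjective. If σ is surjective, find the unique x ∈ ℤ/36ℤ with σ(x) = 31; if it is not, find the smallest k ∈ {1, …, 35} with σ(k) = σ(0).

Since gcd(15, 36) = 3, we have 15x ≡ 0 (mod 3) for all x, so σ(x) ≡ 2 (mod 3).
But 0 ≢ 2 (mod 3), so 0 ∈ ℤ/36ℤ has no preimage. Thus σ is not surjective.
Since σ is not surjective, we find the least positive k with σ(k) = σ(0): this means 15k ≡ 0 (mod 36), i.e. 36 ∣ 15k. Since gcd(15, 36) = 3, dividing through by 3 this holds exactly when 12 ∣ 5k, and as gcd(5, 12) = 1, exactly when 12 ∣ k.
The smallest positive such k is 12.

12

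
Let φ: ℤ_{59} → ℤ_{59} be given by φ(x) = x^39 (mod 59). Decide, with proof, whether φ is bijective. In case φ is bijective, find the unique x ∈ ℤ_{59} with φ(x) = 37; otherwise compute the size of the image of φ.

Since 59 is prime, the nonzero elements of ℤ_{59} form a cyclic group of order 58.
As gcd(39, 58) = 1, raising to the 39th power is a bijection on this group: if x_1^39 ≡ x_2^39 then (x_1x_2^{−1})^39 = 1, and the only element of order dividing gcd(39, 58) = 1 is 1, so x_1 = x_2.
With φ(0) = 0 this makes φ injective on all of ℤ_{59}, hence bijective (finite equal-size domain and codomain). In particular φ is bijective.
Since φ is bijective, we find the preimage of 37. The inverse of x ↦ x^39 on (ℤ_{59})^× is x ↦ x^3, because 39·3 = 117 = 2·58 + 1 ≡ 1 (mod 58) and x^{58} = 1 for x ≠ 0 (Fermat). So φ⁻¹(37) = 37^3 mod 59.
Repeated squaring mod 59: 37^1 ≡ 37, 37^2 ≡ 37² = 1369 ≡ 12. Since 3 = 2 + 1, 37^3 ≡ 12·37: 12·37 = 444 ≡ 31. So 37^3 ≡ 31 (mod 59).
Hence φ⁻¹(37) = 31.

31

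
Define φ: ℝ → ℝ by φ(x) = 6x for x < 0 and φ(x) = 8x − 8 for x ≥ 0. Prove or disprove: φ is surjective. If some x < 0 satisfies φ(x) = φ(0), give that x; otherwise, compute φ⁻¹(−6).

Both pieces are strictly increasing (slopes 6 and 8), so each is injective on its own interval.
The left piece maps (−∞, 0) onto (−∞, 0); the right piece maps [0, ∞) onto [−8, ∞).
The union (−∞, 0) ∪ [−8, ∞) covers ℝ, so φ is surjective.
For the follow-up: the images overlap, so an x < 0 with φ(x) = φ(0) exists. φ(0) = −8; solving 6x = −8 for x < 0 gives x = (−8 − 0)/6 = −4/3.

-4/3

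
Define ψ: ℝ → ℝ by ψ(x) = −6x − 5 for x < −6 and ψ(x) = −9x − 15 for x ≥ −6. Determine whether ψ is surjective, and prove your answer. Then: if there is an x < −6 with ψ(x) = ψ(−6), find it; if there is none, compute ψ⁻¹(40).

-22/3

Both pieces are strictly decreasing (slopes −6 and −9), so each is injective on its own interval.
The left piece maps (−∞, −6) onto (31, ∞); the right piece maps [−6, ∞) onto (−∞, 39].
The union (31, ∞) ∪ (−∞, 39] covers ℝ, so ψ is surjective.
For the follow-up: the images overlap, so an x < −6 with ψ(x) = ψ(−6) exists. ψ(−6) = 39; solving −6x − 5 = 39 for x < −6 gives x = (39 + 5)/(−6) = −22/3.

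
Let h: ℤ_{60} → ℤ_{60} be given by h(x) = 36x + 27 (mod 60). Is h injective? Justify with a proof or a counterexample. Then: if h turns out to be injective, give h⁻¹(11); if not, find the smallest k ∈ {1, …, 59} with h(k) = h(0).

5

By definition, injectivity means: for all s, t in the domain, h(s) = h(t) implies s = t.
We have gcd(36, 60) = 12 > 1. Taking s = 0 and t = 5: h(0) = 27 and h(5) = 36·5 + 27 = 207 ≡ 27 (mod 60).
So h(0) = h(5) while 0 ≠ 5, hence h is not injective.
Since h is not injective, we find the least positive k with h(k) = h(0): this means 36k ≡ 0 (mod 60), i.e. 60 ∣ 36k. Since gcd(36, 60) = 12, dividing through by 12 this holds exactly when 5 ∣ 3k, and as gcd(3, 5) = 1, exactly when 5 ∣ k.
The smallest positive such k is 5.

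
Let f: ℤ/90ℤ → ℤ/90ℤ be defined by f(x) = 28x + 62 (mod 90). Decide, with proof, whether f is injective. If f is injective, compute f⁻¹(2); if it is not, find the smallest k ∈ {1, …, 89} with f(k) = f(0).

45

Recall that injectivity means: for all s, t in the domain, f(s) = f(t) implies s = t.
We have gcd(28, 90) = 2 > 1. Taking s = 0 and t = 45: f(0) = 62 and f(45) = 28·45 + 62 = 1322 ≡ 62 (mod 90).
So f(0) = f(45) while 0 ≠ 45, therefore f is not injective.
Since f is not injective, we find the least positive k with f(k) = f(0): this means 28k ≡ 0 (mod 90), i.e. 90 ∣ 28k. Since gcd(28, 90) = 2, dividing through by 2 this holds exactly when 45 ∣ 14k, and as gcd(14, 45) = 1, exactly when 45 ∣ k.
The smallest positive such k is 45.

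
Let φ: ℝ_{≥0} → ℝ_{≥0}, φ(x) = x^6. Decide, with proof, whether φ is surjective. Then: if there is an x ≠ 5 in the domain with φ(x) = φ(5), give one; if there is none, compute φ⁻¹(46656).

For any y ∈ ℝ_{≥0}, x = y^{1/6} ∈ ℝ_{≥0} gives φ(x) = y, so φ is surjective.
Since x ↦ x^6 is strictly increasing on ℝ_{≥0}, it is injective there, so no x ≠ 5 in the domain has φ(x) = φ(5). We therefore compute φ⁻¹(46656) = 46656^{1/6} = 6 (indeed 6^6 = 46656).

6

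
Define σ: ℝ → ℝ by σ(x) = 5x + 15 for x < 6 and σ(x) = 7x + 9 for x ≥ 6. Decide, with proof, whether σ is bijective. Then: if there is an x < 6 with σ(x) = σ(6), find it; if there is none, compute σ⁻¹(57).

48/7

Both pieces are strictly increasing (slopes 5 and 7), so each is injective on its own interval.
The left piece maps (−∞, 6) onto (−∞, 45); the right piece maps [6, ∞) onto [51, ∞).
The images leave a gap (45 has no preimage), so σ is not surjective, hence not bijective.
Because the two images are disjoint, no x < 6 has σ(x) = σ(6), so we compute σ⁻¹(57): 57 lies in [51, ∞), so solve 7x + 9 = 57: x = (57 − 9)/7 = 48/7.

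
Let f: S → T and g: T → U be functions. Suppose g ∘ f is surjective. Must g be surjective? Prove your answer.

Let c ∈ U. Since g ∘ f is surjective, some a ∈ S has g(f(a)) = c. Then b = f(a) ∈ T satisfies g(b) = c. So g is surjective.

surjective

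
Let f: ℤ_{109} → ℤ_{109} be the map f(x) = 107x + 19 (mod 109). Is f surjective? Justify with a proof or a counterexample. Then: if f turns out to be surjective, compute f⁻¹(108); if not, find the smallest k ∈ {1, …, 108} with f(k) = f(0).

Since gcd(107, 109) = 1, 107 is invertible modulo 109. Euclid's algorithm: 109 = 1·107 + 2, 107 = 53·2 + 1; back-substituting gives 1 = 54·107 − 53·109, so 107⁻¹ ≡ 54 (mod 109).
Then y ↦ 54(y − 19) is a two-sided inverse to f, so every y ∈ ℤ_{109} has a preimage.
Thus f is surjective.
Since f is surjective, we compute f⁻¹(108): solve 107x + 19 ≡ 108 (mod 109), i.e. 107x ≡ 89 (mod 109).
Multiplying by 107⁻¹ = 54 gives x ≡ 54·89 = 4806 = 44·109 + 10 ≡ 10 (mod 109).
Check: f(10) = 107·10 + 19 = 1089 = 9·109 + 108 ≡ 108 (mod 109).

10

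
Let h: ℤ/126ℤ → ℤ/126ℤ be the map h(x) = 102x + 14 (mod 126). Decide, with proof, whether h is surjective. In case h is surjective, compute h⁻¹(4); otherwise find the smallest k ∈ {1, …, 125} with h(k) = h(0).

21

By definition, surjectivity means every element of the codomain has a preimage under h.
Since gcd(102, 126) = 6, we have 102x ≡ 0 (mod 6) for all x, so h(x) ≡ 2 (mod 6).
But 0 ≢ 2 (mod 6), so 0 ∈ ℤ/126ℤ has no preimage. Hence h is not surjective.
Since h is not surjective, we find the least positive k with h(k) = h(0): this means 102k ≡ 0 (mod 126), i.e. 126 ∣ 102k. Since gcd(102, 126) = 6, dividing through by 6 this holds exactly when 21 ∣ 17k, and as gcd(17, 21) = 1, exactly when 21 ∣ k.
The smallest positive such k is 21.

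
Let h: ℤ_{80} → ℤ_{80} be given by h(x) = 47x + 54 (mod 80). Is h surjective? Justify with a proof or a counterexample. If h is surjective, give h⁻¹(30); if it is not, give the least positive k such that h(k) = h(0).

8

Since gcd(47, 80) = 1, 47 is invertible modulo 80. Euclid's algorithm: 80 = 1·47 + 33, 47 = 1·33 + 14, 33 = 2·14 + 5, 14 = 2·5 + 4, 5 = 1·4 + 1; back-substituting gives 1 = 63·47 − 37·80, so 47⁻¹ ≡ 63 (mod 80).
Then y ↦ 63(y − 54) is a two-sided inverse to h, so every y ∈ ℤ_{80} has a preimage.
So h is surjective.
Since h is surjective, we find h⁻¹(30): we need 47x ≡ 30 − 54 ≡ 56 (mod 80). Using 47⁻¹ = 63: x ≡ 63·56 = 3528 = 44·80 + 8, so x = 8.
Check: h(8) = 47·8 + 54 = 430 = 5·80 + 30 ≡ 30 (mod 80).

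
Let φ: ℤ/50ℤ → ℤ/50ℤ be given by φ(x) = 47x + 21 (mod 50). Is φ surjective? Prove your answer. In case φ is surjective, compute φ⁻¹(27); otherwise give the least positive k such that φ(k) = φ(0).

By definition, surjectivity means every element of the codomain has a preimage under φ.
Since gcd(47, 50) = 1, 47 is invertible modulo 50. Euclid's algorithm: 50 = 1·47 + 3, 47 = 15·3 + 2, 3 = 1·2 + 1; back-substituting gives 1 = 33·47 − 31·50, so 47⁻¹ ≡ 33 (mod 50).
Then y ↦ 33(y − 21) is a two-sided inverse to φ, so every y ∈ ℤ/50ℤ has a preimage.
Therefore φ is surjective.
Since φ is surjective, we compute φ⁻¹(27): solve 47x + 21 ≡ 27 (mod 50), i.e. 47x ≡ 6 (mod 50).
Multiplying by 47⁻¹ = 33 gives x ≡ 33·6 = 198 = 3·50 + 48 ≡ 48 (mod 50).
Check: φ(48) = 47·48 + 21 = 2277 = 45·50 + 27 ≡ 27 (mod 50).

48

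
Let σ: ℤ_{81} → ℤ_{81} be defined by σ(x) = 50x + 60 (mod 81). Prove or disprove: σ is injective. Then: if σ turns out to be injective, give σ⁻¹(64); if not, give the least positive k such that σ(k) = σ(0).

Suppose σ(x_1) = σ(x_2) in ℤ_{81}. Then 50x_1 + 60 ≡ 50x_2 + 60 (mod 81), so 50(x_1 − x_2) ≡ 0 (mod 81).
Since gcd(50, 81) = 1, 50 is invertible modulo 81, thus x_1 − x_2 ≡ 0 (mod 81), i.e. x_1 = x_2.
Hence σ is injective.
We now compute 50⁻¹ mod 81 explicitly. Euclid's algorithm: 81 = 1·50 + 31, 50 = 1·31 + 19, 31 = 1·19 + 12, 19 = 1·12 + 7, 12 = 1·7 + 5, 7 = 1·5 + 2, 5 = 2·2 + 1; back-substituting gives 1 = 47·50 − 29·81, so 50⁻¹ ≡ 47 (mod 81).
Since σ is injective, we compute σ⁻¹(64): solve 50x + 60 ≡ 64 (mod 81), i.e. 50x ≡ 4 (mod 81).
Multiplying by 50⁻¹ = 47 gives x ≡ 47·4 = 188 = 2·81 + 26 ≡ 26 (mod 81).
Check: σ(26) = 50·26 + 60 = 1360 = 16·81 + 64 ≡ 64 (mod 81).

26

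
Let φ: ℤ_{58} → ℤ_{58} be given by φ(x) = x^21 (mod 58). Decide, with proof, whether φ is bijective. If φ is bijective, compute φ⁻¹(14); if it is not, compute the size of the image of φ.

φ(4): Repeated squaring mod 58: 4^1 ≡ 4, 4^2 ≡ 4² = 16, 4^4 ≡ 16² = 256 ≡ 24, 4^8 ≡ 24² = 576 ≡ 54, 4^16 ≡ 54² = 2916 ≡ 16. Since 21 = 16 + 4 + 1, 4^21 ≡ 16·24·4: 16·24 = 384 ≡ 36, then 36·4 = 144 ≡ 28. So 4^21 ≡ 28 (mod 58).
φ(6): Repeated squaring mod 58: 6^1 ≡ 6, 6^2 ≡ 6² = 36, 6^4 ≡ 36² = 1296 ≡ 20, 6^8 ≡ 20² = 400 ≡ 52, 6^16 ≡ 52² = 2704 ≡ 36. Since 21 = 16 + 4 + 1, 6^21 ≡ 36·20·6: 36·20 = 720 ≡ 24, then 24·6 = 144 ≡ 28. So 6^21 ≡ 28 (mod 58).
So φ(4) = φ(6) = 28 while 4 ≠ 6, therefore φ is not injective, hence not bijective.
Since φ is not bijective, we determine |image(φ)|. Computing x^21 mod 58 for each x (by repeated squaring, reducing mod 58 at every step), the values φ(0), φ(1), …, φ(57) are: 0, 1, 46, 17, 28, 57, 28, 1, 12, 57, 12, 17, 12, 57, 46, 41, 30, 17, 12, 17, 30, 17, 28, 1, 30, 1, 12, 41, 28, 29, 30, 17, 46, 57, 28, 57, 30, 41, 28, 41, 46, 41, 28, 17, 12, 1, 46, 41, 46, 1, 46, 57, 30, 1, 30, 41, 12, 57.
The distinct values are {0, 1, 12, 17, 28, 29, 30, 41, 46, 57}; there are 10 of them.

10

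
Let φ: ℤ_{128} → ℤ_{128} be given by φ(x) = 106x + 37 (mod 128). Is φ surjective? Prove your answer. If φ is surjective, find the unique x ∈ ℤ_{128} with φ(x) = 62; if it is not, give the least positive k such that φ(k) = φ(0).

By definition, surjectivity means every element of the codomain has a preimage under φ.
Since gcd(106, 128) = 2, we have 106x ≡ 0 (mod 2) for all x, so φ(x) ≡ 1 (mod 2).
But 0 ≢ 1 (mod 2), so 0 ∈ ℤ_{128} has no preimage. Therefore φ is not surjective.
Since φ is not surjective, we find the least positive k with φ(k) = φ(0): this means 106k ≡ 0 (mod 128), i.e. 128 ∣ 106k. Since gcd(106, 128) = 2, dividing through by 2 this holds exactly when 64 ∣ 53k, and as gcd(53, 64) = 1, exactly when 64 ∣ k.
The smallest positive such k is 64.

64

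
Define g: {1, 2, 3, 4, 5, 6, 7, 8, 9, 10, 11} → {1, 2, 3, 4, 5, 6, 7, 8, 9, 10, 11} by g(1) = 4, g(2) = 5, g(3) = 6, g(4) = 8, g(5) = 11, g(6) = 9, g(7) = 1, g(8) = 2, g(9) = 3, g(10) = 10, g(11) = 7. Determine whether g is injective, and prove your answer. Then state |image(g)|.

11

The values g(1), …, g(11) are 4, 5, 6, 8, 11, 9, 1, 2, 3, 10, 7 — all distinct.
So g(a) = g(b) only when a = b, and g is injective.
The image of g is {1, 2, 3, 4, 5, 6, 7, 8, 9, 10, 11}, which has 11 elements.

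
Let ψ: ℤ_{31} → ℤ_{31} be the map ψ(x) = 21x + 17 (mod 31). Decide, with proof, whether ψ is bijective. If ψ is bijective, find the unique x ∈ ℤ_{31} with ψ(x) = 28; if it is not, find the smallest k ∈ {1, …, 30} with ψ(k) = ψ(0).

2

By definition, ψ is injective when ψ(s) = ψ(t) forces s = t.
If ψ(s) = ψ(t), then 21s ≡ 21t (mod 31). Because gcd(21, 31) = 1, we may cancel 21 to get s ≡ t (mod 31).
We now compute 21⁻¹ mod 31 explicitly. Euclid's algorithm: 31 = 1·21 + 10, 21 = 2·10 + 1; back-substituting gives 1 = 3·21 − 2·31, so 21⁻¹ ≡ 3 (mod 31).
Then y ↦ 3(y − 17) is a two-sided inverse to ψ, so every y ∈ ℤ_{31} has a preimage.
So ψ is bijective.
Since ψ is bijective, we compute ψ⁻¹(28): solve 21x + 17 ≡ 28 (mod 31), i.e. 21x ≡ 11 (mod 31).
Multiplying by 21⁻¹ = 3 gives x ≡ 3·11 = 33 = 1·31 + 2 ≡ 2 (mod 31).
Check: ψ(2) = 21·2 + 17 = 59 = 1·31 + 28 ≡ 28 (mod 31).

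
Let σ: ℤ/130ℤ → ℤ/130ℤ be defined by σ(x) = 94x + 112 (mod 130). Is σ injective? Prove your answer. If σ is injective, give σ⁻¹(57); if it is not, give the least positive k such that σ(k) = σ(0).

We have gcd(94, 130) = 2 > 1. Taking x_1 = 0 and x_2 = 65: σ(0) = 112 and σ(65) = 94·65 + 112 = 6222 ≡ 112 (mod 130).
So σ(0) = σ(65) while 0 ≠ 65, thus σ is not injective.
Since σ is not injective, we find the least positive k with σ(k) = σ(0): this means 94k ≡ 0 (mod 130), i.e. 130 ∣ 94k. Since gcd(94, 130) = 2, dividing through by 2 this holds exactly when 65 ∣ 47k, and as gcd(47, 65) = 1, exactly when 65 ∣ k.
The smallest positive such k is 65.

65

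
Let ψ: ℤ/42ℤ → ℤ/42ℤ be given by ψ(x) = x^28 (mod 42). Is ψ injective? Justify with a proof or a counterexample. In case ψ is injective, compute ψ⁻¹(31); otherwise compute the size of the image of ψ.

ψ(4): Repeated squaring mod 42: 4^1 ≡ 4, 4^2 ≡ 4² = 16, 4^4 ≡ 16² = 256 ≡ 4, 4^8 ≡ 4² = 16, 4^16 ≡ 16² = 256 ≡ 4. Since 28 = 16 + 8 + 4, 4^28 ≡ 4·16·4: 4·16 = 64 ≡ 22, then 22·4 = 88 ≡ 4. So 4^28 ≡ 4 (mod 42).
ψ(10): Repeated squaring mod 42: 10^1 ≡ 10, 10^2 ≡ 10² = 100 ≡ 16, 10^4 ≡ 16² = 256 ≡ 4, 10^8 ≡ 4² = 16, 10^16 ≡ 16² = 256 ≡ 4. Since 28 = 16 + 8 + 4, 10^28 ≡ 4·16·4: 4·16 = 64 ≡ 22, then 22·4 = 88 ≡ 4. So 10^28 ≡ 4 (mod 42).
So ψ(4) = ψ(10) = 4 while 4 ≠ 10, thus ψ is not injective.
Since ψ is not injective, we determine |image(ψ)|. Computing x^28 mod 42 for each x (by repeated squaring, reducing mod 42 at every step), the values ψ(0), ψ(1), …, ψ(41) are: 0, 1, 16, 39, 4, 37, 36, 7, 22, 9, 4, 25, 30, 1, 28, 15, 16, 25, 18, 37, 22, 21, 22, 37, 18, 25, 16, 15, 28, 1, 30, 25, 4, 9, 22, 7, 36, 37, 4, 39, 16, 1.
The distinct values are {0, 1, 4, 7, 9, 15, 16, 18, 21, 22, 25, 28, 30, 36, 37, 39}; there are 16 of them.

16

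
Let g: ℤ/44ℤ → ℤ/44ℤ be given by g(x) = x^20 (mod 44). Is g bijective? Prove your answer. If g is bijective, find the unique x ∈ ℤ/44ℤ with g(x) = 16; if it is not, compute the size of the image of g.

4

g(1) = 1^20 = 1.
g(3): Repeated squaring mod 44: 3^1 ≡ 3, 3^2 ≡ 3² = 9, 3^4 ≡ 9² = 81 ≡ 37, 3^8 ≡ 37² = 1369 ≡ 5, 3^16 ≡ 5² = 25. Since 20 = 16 + 4, 3^20 ≡ 25·37: 25·37 = 925 ≡ 1. So 3^20 ≡ 1 (mod 44).
So g(1) = g(3) = 1 while 1 ≠ 3, thus g is not injective, hence not bijective.
Since g is not bijective, we determine |image(g)|. Computing x^20 mod 44 for each x (by repeated squaring, reducing mod 44 at every step), the values g(0), g(1), …, g(43) are: 0, 1, 12, 1, 12, 1, 12, 1, 12, 1, 12, 33, 12, 1, 12, 1, 12, 1, 12, 1, 12, 1, 0, 1, 12, 1, 12, 1, 12, 1, 12, 1, 12, 33, 12, 1, 12, 1, 12, 1, 12, 1, 12, 1.
The distinct values are {0, 1, 12, 33}; there are 4 of them.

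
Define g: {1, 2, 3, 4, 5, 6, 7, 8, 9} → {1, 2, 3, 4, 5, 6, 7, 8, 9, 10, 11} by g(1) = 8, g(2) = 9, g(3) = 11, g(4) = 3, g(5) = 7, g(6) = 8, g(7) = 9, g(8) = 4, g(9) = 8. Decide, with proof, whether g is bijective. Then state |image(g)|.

g(1) = 8 = g(6) with 1 ≠ 6, so g is not injective, hence not bijective.
The image of g is {3, 4, 7, 8, 9, 11}, which has 6 elements.

6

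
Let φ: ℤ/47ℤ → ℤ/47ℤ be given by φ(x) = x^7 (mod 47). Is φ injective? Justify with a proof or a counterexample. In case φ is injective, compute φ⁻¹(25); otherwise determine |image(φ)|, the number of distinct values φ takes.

Since 47 is prime, the nonzero elements of ℤ/47ℤ form a cyclic group of order 46.
As gcd(7, 46) = 1, raising to the 7th power is a bijection on this group: if u^7 ≡ v^7 then (uv^{−1})^7 = 1, and the only element of order dividing gcd(7, 46) = 1 is 1, so u = v.
With φ(0) = 0 this makes φ injective on all of ℤ/47ℤ, hence bijective (finite equal-size domain and codomain). In particular φ is injective.
Since φ is injective, we find the preimage of 25. The inverse of x ↦ x^7 on (ℤ/47ℤ)^× is x ↦ x^33, because 7·33 = 231 = 5·46 + 1 ≡ 1 (mod 46) and x^{46} = 1 for x ≠ 0 (Fermat). So φ⁻¹(25) = 25^33 mod 47.
Repeated squaring mod 47: 25^1 ≡ 25, 25^2 ≡ 25² = 625 ≡ 14, 25^4 ≡ 14² = 196 ≡ 8, 25^8 ≡ 8² = 64 ≡ 17, 25^16 ≡ 17² = 289 ≡ 7, 25^32 ≡ 7² = 49 ≡ 2. Since 33 = 32 + 1, 25^33 ≡ 2·25: 2·25 = 50 ≡ 3. So 25^33 ≡ 3 (mod 47).
Hence φ⁻¹(25) = 3.

3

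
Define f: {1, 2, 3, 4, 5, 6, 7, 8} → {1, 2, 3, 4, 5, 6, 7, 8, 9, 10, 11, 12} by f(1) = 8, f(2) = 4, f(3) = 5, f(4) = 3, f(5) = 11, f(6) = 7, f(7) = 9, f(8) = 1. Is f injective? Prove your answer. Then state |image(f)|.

The values f(1), …, f(8) are 8, 4, 5, 3, 11, 7, 9, 1 — all distinct.
So f(x_1) = f(x_2) only when x_1 = x_2, and f is injective.
The image of f is {1, 3, 4, 5, 7, 8, 9, 11}, which has 8 elements.

8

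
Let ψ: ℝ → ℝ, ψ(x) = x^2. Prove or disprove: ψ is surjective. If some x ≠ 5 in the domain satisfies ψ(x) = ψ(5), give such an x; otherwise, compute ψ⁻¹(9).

-5

Since 2 is even, x^2 ≥ 0 for all x ∈ ℝ, so −1 ∈ ℝ has no preimage. Therefore ψ is not surjective.
For the follow-up, such an x exists: taking x = −5 ∈ ℝ gives ψ(−5) = 25 = ψ(5) with −5 ≠ 5.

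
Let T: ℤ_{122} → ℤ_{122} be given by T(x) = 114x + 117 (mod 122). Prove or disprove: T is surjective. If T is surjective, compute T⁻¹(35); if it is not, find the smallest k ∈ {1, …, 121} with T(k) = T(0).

Recall: T is surjective if every y in the codomain equals T(x) for some x in the domain.
Since gcd(114, 122) = 2, we have 114x ≡ 0 (mod 2) for all x, so T(x) ≡ 1 (mod 2).
But 0 ≢ 1 (mod 2), so 0 ∈ ℤ_{122} has no preimage. Hence T is not surjective.
Since T is not surjective, we find the least positive k with T(k) = T(0): this means 114k ≡ 0 (mod 122), i.e. 122 ∣ 114k. Since gcd(114, 122) = 2, dividing through by 2 this holds exactly when 61 ∣ 57k, and as gcd(57, 61) = 1, exactly when 61 ∣ k.
The smallest positive such k is 61.

61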